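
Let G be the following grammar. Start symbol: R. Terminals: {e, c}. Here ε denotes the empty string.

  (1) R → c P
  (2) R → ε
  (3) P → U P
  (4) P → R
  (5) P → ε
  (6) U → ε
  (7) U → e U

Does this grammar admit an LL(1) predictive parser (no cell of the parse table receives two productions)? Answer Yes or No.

No

FIRST(R) = {ε, c}
FIRST(P) = {ε, c, e}
FIRST(U) = {ε, e}
FOLLOW(R) = {$}
FOLLOW(P) = {$}
FOLLOW(U) = {$, c, e}
Cell M[P, $] receives both P → U P and P → R and P → ε — the grammar is not LL(1).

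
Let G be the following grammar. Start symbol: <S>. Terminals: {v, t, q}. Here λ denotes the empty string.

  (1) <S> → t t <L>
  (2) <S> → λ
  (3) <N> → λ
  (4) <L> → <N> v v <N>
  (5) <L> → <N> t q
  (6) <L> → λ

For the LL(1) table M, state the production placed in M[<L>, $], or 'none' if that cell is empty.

FIRST(<S>) = {λ, t}
FIRST(<N>) = {λ}
FIRST(<L>) = {λ, t, v}  (via <N> v v <N>, <N> t q)
FOLLOW(<S>) includes $ since <S> is the start symbol.
FOLLOW(<S>): <S> appears on no right-hand side. Thus FOLLOW(<S>) = {$}.
FOLLOW(<L>): in <S>→t t <L>, the suffix after <L> is empty, so FOLLOW(<L>) ⊇ FOLLOW(<S>) = {$}. Thus FOLLOW(<L>) = {$}.
For <L> → <N> v v <N>: FIRST(<N> v v <N>) = {v}, so it goes in M[<L>, t] for t ∈ {v}.
For <L> → <N> t q: FIRST(<N> t q) = {t}, so it goes in M[<L>, t] for t ∈ {t}.
For <L> → λ: FIRST(λ) = {λ}, so it goes in M[<L>, t] for t ∈ {}; since λ ∈ FIRST, also for every t ∈ FOLLOW(<L>) = {$}.

<L> → λ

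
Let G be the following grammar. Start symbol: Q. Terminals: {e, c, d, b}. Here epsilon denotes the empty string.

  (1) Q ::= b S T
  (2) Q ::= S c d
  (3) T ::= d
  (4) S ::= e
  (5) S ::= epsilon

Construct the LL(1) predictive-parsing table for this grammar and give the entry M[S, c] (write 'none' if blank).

S ::= epsilon

FIRST(T) = {d}
FIRST(S) = {epsilon, e}
FIRST(Q) = {b, c, e}  (via S c d)
FOLLOW(Q) includes $ since Q is the start symbol.
FOLLOW(S): in Q::=b S T, S is followed by T with FIRST {d}; in Q::=S c d, S is followed by c d with FIRST {c}. Thus FOLLOW(S) = {c, d}.
For S ::= e: FIRST(e) = {e}, so it goes in M[S, t] for t ∈ {e}.
For S ::= epsilon: FIRST(epsilon) = {epsilon}, so it goes in M[S, t] for t ∈ {}; since epsilon ∈ FIRST, also for every t ∈ FOLLOW(S) = {c, d}.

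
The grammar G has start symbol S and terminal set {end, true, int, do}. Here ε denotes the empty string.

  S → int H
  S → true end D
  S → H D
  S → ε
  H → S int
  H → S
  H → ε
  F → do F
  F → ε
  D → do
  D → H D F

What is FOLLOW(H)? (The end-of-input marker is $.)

FIRST(F): from F→do F we get {do}; from F→ε we get {ε}. So FIRST(F) = {ε, do}.
FIRST(S): from S→int H we get {int}; from S→true end D we get {true}; from S→H D we get {do, int, true}; from S→ε we get {ε}. So FIRST(S) = {ε, do, int, true}.
FIRST(H): from H→S int we get {do, int, true}; from H→S we get {ε, do, int, true}; from H→ε we get {ε}. So FIRST(H) = {ε, do, int, true}.
FIRST(D): from D→do we get {do}; from D→H D F we get {do, int, true}. So FIRST(D) = {do, int, true}.
FOLLOW(S) includes $ since S is the start symbol.
FOLLOW(S): in H→S int, S is followed by int with FIRST {int}; in H→S, the suffix after S is empty, so FOLLOW(S) ⊇ FOLLOW(H) = {$, do, int, true}. Thus FOLLOW(S) = {$, do, int, true}.
FOLLOW(H): in S→int H, the suffix after H is empty, so FOLLOW(H) ⊇ FOLLOW(S) = {$, do, int, true}; in S→H D, H is followed by D with FIRST {do, int, true}; in D→H D F, H is followed by D F with FIRST {do, int, true}. Thus FOLLOW(H) = {$, do, int, true}.
FOLLOW(D): in S→true end D, the suffix after D is empty, so FOLLOW(D) ⊇ FOLLOW(S) = {$, do, int, true}; in S→H D, the suffix after D is empty, so FOLLOW(D) ⊇ FOLLOW(S) = {$, do, int, true}; in D→H D F, D is followed by F with FIRST {ε, do}; in D→H D F, the suffix after D is nullable (adds nothing new). Thus FOLLOW(D) = {$, do, int, true}.
FOLLOW(F): in F→do F, the suffix after F is empty (adds nothing new); in D→H D F, the suffix after F is empty, so FOLLOW(F) ⊇ FOLLOW(D) = {$, do, int, true}. Thus FOLLOW(F) = {$, do, int, true}.

{$, do, int, true}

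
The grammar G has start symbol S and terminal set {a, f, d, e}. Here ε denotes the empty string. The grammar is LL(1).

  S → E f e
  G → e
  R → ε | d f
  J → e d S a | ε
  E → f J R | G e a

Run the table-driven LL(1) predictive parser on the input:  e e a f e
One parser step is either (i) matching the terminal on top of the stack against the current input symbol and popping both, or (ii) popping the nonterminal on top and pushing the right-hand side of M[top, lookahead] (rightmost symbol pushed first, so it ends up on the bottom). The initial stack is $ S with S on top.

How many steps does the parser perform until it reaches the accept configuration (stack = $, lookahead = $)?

     Stack        Input        Action
  1  $ S          e e a f e $  expand S → E f e
  2  $ e f E      e e a f e $  expand E → G e a
  3  $ e f a e G  e e a f e $  expand G → e
  4  $ e f a e e  e e a f e $  match e
  5  $ e f a e    e a f e $    match e
  6  $ e f a      a f e $      match a
  7  $ e f        f e $        match f
  8  $ e          e $          match e
Accept reached after 8 steps.

8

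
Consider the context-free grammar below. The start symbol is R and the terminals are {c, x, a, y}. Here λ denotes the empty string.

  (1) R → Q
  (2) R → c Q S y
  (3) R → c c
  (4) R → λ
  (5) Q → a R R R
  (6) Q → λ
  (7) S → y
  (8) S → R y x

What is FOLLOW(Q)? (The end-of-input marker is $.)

{$, a, c, y}

FIRST(Q) = {λ, a}
FIRST(R) = {λ, a, c}  (via Q)
FIRST(S) = {a, c, y}  (via R y x)
FOLLOW(R) includes $ since R is the start symbol.
FOLLOW(S): in R→c Q S y, S is followed by y with FIRST {y}. Thus FOLLOW(S) = {y}.
FOLLOW(R): in Q→a R R R (occurrence 1), R is followed by R R with FIRST {λ, a, c}; in Q→a R R R (occurrence 1), the suffix after R is nullable, so FOLLOW(R) ⊇ FOLLOW(Q) = {$, a, c, y}; in Q→a R R R (occurrence 2), R is followed by R with FIRST {λ, a, c}; in Q→a R R R (occurrence 2), the suffix after R is nullable, so FOLLOW(R) ⊇ FOLLOW(Q) = {$, a, c, y}; in Q→a R R R (occurrence 3), the suffix after R is empty, so FOLLOW(R) ⊇ FOLLOW(Q) = {$, a, c, y}; in S→R y x, R is followed by y x with FIRST {y}. Thus FOLLOW(R) = {$, a, c, y}.
FOLLOW(Q): in R→Q, the suffix after Q is empty, so FOLLOW(Q) ⊇ FOLLOW(R) = {$, a, c, y}; in R→c Q S y, Q is followed by S y with FIRST {a, c, y}. Thus FOLLOW(Q) = {$, a, c, y}.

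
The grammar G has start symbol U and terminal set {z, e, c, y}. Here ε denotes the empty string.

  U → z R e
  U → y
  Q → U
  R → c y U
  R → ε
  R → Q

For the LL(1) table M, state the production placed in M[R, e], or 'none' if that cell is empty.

FIRST(U) = {y, z}
FIRST(Q) = {y, z}  (via U)
FIRST(R) = {ε, c, y, z}  (via Q)
FOLLOW(U) includes $ since U is the start symbol.
FOLLOW(R): in U→z R e, R is followed by e with FIRST {e}. Thus FOLLOW(R) = {e}.
For R → c y U: FIRST(c y U) = {c}, so it goes in M[R, t] for t ∈ {c}.
For R → ε: FIRST(ε) = {ε}, so it goes in M[R, t] for t ∈ {}; since ε ∈ FIRST, also for every t ∈ FOLLOW(R) = {e}.
For R → Q: FIRST(Q) = {y, z}, so it goes in M[R, t] for t ∈ {y, z}.

R → ε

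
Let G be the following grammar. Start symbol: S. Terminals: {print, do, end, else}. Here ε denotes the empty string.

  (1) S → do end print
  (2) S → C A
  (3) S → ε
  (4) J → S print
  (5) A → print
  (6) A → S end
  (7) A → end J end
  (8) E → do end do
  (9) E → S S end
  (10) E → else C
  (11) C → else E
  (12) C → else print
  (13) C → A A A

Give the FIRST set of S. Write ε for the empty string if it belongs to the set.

{ε, do, else, end, print}

FIRST(S): from S→do end print we get {do}; from S→C A we get {do, else, end, print}; from S→ε we get {ε}. So FIRST(S) = {ε, do, else, end, print}.
FIRST(J): from J→S print we get {do, else, end, print}. So FIRST(J) = {do, else, end, print}.
FIRST(A): from A→print we get {print}; from A→S end we get {do, else, end, print}; from A→end J end we get {end}. So FIRST(A) = {do, else, end, print}.
FIRST(E): from E→do end do we get {do}; from E→S S end we get {do, else, end, print}; from E→else C we get {else}. So FIRST(E) = {do, else, end, print}.
FIRST(C): from C→else E we get {else}; from C→else print we get {else}; from C→A A A we get {do, else, end, print}. So FIRST(C) = {do, else, end, print}.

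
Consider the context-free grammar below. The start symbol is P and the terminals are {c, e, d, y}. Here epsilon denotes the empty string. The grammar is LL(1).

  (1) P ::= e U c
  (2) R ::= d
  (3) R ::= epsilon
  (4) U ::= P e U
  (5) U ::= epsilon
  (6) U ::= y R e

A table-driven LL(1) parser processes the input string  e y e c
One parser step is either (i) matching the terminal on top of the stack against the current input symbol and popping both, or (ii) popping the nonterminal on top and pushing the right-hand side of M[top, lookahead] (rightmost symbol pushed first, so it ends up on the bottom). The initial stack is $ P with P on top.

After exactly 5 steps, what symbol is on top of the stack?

step 1: stack=$ P  input=e y e c $  — expand P ::= e U c
step 2: stack=$ c U e  input=e y e c $  — match e
step 3: stack=$ c U  input=y e c $  — expand U ::= y R e
step 4: stack=$ c e R y  input=y e c $  — match y
step 5: stack=$ c e R  input=e c $  — expand R ::= epsilon
Stack after step 5: $ c e (top = e).

e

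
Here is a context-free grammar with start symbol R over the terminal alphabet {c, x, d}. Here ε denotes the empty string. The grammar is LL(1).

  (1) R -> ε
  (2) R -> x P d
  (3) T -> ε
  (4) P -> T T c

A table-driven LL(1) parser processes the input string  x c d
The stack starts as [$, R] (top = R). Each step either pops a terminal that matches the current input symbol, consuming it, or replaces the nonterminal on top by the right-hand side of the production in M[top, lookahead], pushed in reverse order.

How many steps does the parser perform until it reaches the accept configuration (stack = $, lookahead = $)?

     Stack      Input    Action
  1  $ R        x c d $  expand R -> x P d
  2  $ d P x    x c d $  match x
  3  $ d P      c d $    expand P -> T T c
  4  $ d c T T  c d $    expand T -> ε
  5  $ d c T    c d $    expand T -> ε
  6  $ d c      c d $    match c
  7  $ d        d $      match d
Accept reached after 7 steps.

7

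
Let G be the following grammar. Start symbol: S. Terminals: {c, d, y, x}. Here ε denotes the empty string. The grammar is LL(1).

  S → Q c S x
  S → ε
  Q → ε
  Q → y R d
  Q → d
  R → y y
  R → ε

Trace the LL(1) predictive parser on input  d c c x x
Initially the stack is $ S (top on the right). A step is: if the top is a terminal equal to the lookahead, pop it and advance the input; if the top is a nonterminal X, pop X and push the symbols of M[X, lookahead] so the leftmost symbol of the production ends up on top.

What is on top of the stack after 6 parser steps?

c

     Stack        Input        Action
  1  $ S          d c c x x $  expand S → Q c S x
  2  $ x S c Q    d c c x x $  expand Q → d
  3  $ x S c d    d c c x x $  match d
  4  $ x S c      c c x x $    match c
  5  $ x S        c x x $      expand S → Q c S x
  6  $ x x S c Q  c x x $      expand Q → ε
Stack after step 6: $ x x S c (top = c).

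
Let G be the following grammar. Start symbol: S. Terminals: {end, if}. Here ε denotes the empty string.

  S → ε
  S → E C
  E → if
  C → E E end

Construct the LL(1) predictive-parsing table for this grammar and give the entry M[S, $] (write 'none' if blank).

S → ε

FIRST(E): from E→if we get {if}. So FIRST(E) = {if}.
FIRST(S): from S→ε we get {ε}; from S→E C we get {if}. So FIRST(S) = {ε, if}.
FIRST(C): from C→E E end we get {if}. So FIRST(C) = {if}.
FOLLOW(S) includes $ since S is the start symbol.
FOLLOW(S): S appears on no right-hand side. Thus FOLLOW(S) = {$}.
For S → ε: FIRST(ε) = {ε}, so it goes in M[S, t] for t ∈ {}; since ε ∈ FIRST, also for every t ∈ FOLLOW(S) = {$}.
For S → E C: FIRST(E C) = {if}, so it goes in M[S, t] for t ∈ {if}.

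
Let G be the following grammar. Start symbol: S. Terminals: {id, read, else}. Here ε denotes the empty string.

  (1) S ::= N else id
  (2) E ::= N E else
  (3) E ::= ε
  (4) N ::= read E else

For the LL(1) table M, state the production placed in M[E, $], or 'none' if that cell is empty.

FIRST(N) = {read}
FIRST(S) = {read}  (via N else id)
FIRST(E) = {ε, read}  (via N E else)
FOLLOW(S) includes $ since S is the start symbol.
FOLLOW(E): in E::=N E else, E is followed by else with FIRST {else}; in N::=read E else, E is followed by else with FIRST {else}. Thus FOLLOW(E) = {else}.
For E ::= N E else: FIRST(N E else) = {read}, so it goes in M[E, t] for t ∈ {read}.
For E ::= ε: FIRST(ε) = {ε}, so it goes in M[E, t] for t ∈ {}; since ε ∈ FIRST, also for every t ∈ FOLLOW(E) = {else}.
None of these place a production in M[E, $].

none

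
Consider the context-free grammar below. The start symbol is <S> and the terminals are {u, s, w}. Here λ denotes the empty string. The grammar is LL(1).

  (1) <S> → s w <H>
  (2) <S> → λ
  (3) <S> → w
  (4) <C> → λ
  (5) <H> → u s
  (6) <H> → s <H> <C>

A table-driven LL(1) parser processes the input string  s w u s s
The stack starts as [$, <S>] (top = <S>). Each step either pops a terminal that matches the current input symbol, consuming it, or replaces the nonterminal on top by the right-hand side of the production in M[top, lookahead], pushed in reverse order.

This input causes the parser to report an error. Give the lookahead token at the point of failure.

     Stack      Input        Action
  1  $ <S>      s w u s s $  expand <S> → s w <H>
  2  $ <H> w s  s w u s s $  match s
  3  $ <H> w    w u s s $    match w
  4  $ <H>      u s s $      expand <H> → u s
  5  $ s u      u s s $      match u
  6  $ s        s s $        match s
  7  $          s $          error: stack empty but input remains

s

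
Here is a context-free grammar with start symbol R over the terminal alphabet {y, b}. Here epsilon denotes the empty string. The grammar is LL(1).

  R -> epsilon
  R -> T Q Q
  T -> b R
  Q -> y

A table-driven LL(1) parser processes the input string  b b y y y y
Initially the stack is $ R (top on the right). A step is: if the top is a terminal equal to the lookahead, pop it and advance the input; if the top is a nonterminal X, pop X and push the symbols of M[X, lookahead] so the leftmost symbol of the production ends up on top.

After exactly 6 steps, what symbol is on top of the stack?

step 1: stack=$ R  input=b b y y y y $  — expand R -> T Q Q
step 2: stack=$ Q Q T  input=b b y y y y $  — expand T -> b R
step 3: stack=$ Q Q R b  input=b b y y y y $  — match b
step 4: stack=$ Q Q R  input=b y y y y $  — expand R -> T Q Q
step 5: stack=$ Q Q Q Q T  input=b y y y y $  — expand T -> b R
step 6: stack=$ Q Q Q Q R b  input=b y y y y $  — match b
Stack after step 6: $ Q Q Q Q R (top = R).

R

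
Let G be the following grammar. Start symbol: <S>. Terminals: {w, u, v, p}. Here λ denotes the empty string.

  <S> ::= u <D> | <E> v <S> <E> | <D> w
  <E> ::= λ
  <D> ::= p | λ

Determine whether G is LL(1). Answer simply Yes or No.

Yes

FIRST(<S>) = {p, u, v, w}
FIRST(<E>) = {λ}
FIRST(<D>) = {λ, p}
FOLLOW(<S>) = {$}
FOLLOW(<E>) = {$, v}
FOLLOW(<D>) = {$, w}
Each cell of M receives at most one production.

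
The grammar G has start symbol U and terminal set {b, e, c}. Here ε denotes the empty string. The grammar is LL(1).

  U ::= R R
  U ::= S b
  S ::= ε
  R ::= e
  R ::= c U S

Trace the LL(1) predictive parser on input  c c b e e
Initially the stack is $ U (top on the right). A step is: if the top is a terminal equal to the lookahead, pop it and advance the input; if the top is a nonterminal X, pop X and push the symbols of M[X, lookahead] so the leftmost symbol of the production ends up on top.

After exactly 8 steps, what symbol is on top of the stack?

b

step 1: stack=$ U  input=c c b e e $  — expand U ::= R R
step 2: stack=$ R R  input=c c b e e $  — expand R ::= c U S
step 3: stack=$ R S U c  input=c c b e e $  — match c
step 4: stack=$ R S U  input=c b e e $  — expand U ::= R R
step 5: stack=$ R S R R  input=c b e e $  — expand R ::= c U S
step 6: stack=$ R S R S U c  input=c b e e $  — match c
step 7: stack=$ R S R S U  input=b e e $  — expand U ::= S b
step 8: stack=$ R S R S b S  input=b e e $  — expand S ::= ε
Stack after step 8: $ R S R S b (top = b).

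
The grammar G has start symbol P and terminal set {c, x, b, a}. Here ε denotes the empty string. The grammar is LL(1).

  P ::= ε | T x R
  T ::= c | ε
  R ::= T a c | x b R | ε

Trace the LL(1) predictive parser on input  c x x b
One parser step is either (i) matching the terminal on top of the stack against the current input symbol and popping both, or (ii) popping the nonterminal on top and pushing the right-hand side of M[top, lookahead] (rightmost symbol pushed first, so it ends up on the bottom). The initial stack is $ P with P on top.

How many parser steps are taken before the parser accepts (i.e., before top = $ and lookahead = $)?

8

step 1: stack=$ P  input=c x x b $  — expand P ::= T x R
step 2: stack=$ R x T  input=c x x b $  — expand T ::= c
step 3: stack=$ R x c  input=c x x b $  — match c
step 4: stack=$ R x  input=x x b $  — match x
step 5: stack=$ R  input=x b $  — expand R ::= x b R
step 6: stack=$ R b x  input=x b $  — match x
step 7: stack=$ R b  input=b $  — match b
step 8: stack=$ R  input=$  — expand R ::= ε
Accept reached after 8 steps.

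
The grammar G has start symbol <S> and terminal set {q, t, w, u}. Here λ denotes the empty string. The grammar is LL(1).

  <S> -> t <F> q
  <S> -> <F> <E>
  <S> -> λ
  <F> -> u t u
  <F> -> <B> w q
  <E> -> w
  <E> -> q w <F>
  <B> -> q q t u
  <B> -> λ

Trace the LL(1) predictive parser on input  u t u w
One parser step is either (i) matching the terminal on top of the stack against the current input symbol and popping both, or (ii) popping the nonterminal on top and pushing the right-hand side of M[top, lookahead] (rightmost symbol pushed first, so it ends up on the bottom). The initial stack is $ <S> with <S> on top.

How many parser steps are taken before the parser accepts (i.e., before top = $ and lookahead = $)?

step 1: stack=$ <S>  input=u t u w $  — expand <S> -> <F> <E>
step 2: stack=$ <E> <F>  input=u t u w $  — expand <F> -> u t u
step 3: stack=$ <E> u t u  input=u t u w $  — match u
step 4: stack=$ <E> u t  input=t u w $  — match t
step 5: stack=$ <E> u  input=u w $  — match u
step 6: stack=$ <E>  input=w $  — expand <E> -> w
step 7: stack=$ w  input=w $  — match w
Accept reached after 7 steps.

7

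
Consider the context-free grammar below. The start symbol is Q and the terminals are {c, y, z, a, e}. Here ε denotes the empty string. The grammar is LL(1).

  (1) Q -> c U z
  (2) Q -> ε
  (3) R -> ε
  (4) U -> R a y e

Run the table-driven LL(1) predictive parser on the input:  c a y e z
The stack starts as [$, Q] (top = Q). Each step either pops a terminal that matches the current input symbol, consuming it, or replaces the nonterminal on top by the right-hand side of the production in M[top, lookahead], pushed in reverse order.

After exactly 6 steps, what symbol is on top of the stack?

step 1: stack=$ Q  input=c a y e z $  — expand Q -> c U z
step 2: stack=$ z U c  input=c a y e z $  — match c
step 3: stack=$ z U  input=a y e z $  — expand U -> R a y e
step 4: stack=$ z e y a R  input=a y e z $  — expand R -> ε
step 5: stack=$ z e y a  input=a y e z $  — match a
step 6: stack=$ z e y  input=y e z $  — match y
Stack after step 6: $ z e (top = e).

e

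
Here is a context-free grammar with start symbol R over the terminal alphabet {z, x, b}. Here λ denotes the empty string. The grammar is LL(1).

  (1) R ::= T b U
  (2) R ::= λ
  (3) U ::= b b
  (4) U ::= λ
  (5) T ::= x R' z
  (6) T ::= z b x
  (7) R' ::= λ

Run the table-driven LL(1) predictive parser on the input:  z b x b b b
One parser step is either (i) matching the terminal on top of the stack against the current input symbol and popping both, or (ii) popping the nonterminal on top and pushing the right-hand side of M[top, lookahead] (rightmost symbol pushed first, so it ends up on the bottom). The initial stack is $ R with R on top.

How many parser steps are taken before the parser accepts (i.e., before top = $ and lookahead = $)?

9

     Stack        Input          Action
  1  $ R          z b x b b b $  expand R ::= T b U
  2  $ U b T      z b x b b b $  expand T ::= z b x
  3  $ U b x b z  z b x b b b $  match z
  4  $ U b x b    b x b b b $    match b
  5  $ U b x      x b b b $      match x
  6  $ U b        b b b $        match b
  7  $ U          b b $          expand U ::= b b
  8  $ b b        b b $          match b
  9  $ b          b $            match b
Accept reached after 9 steps.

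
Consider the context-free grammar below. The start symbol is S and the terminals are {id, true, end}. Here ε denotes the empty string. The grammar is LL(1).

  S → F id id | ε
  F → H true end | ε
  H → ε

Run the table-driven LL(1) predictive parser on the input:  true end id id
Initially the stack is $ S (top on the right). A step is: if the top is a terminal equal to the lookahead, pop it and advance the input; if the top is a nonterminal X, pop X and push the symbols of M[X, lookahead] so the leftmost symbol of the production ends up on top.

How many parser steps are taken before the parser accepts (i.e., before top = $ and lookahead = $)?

7

     Stack               Input             Action
  1  $ S                 true end id id $  expand S → F id id
  2  $ id id F           true end id id $  expand F → H true end
  3  $ id id end true H  true end id id $  expand H → ε
  4  $ id id end true    true end id id $  match true
  5  $ id id end         end id id $       match end
  6  $ id id             id id $           match id
  7  $ id                id $              match id
Accept reached after 7 steps.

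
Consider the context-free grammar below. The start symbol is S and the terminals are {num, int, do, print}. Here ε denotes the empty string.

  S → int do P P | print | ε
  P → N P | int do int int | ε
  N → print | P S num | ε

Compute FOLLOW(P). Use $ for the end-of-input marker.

FIRST(S) = {ε, int, print}
FIRST(P) = {ε, int, num, print}  (via N P)
FIRST(N) = {ε, int, num, print}  (via P S num)
FOLLOW(S) includes $ since S is the start symbol.
FOLLOW(S): in N→P S num, S is followed by num with FIRST {num}. Thus FOLLOW(S) = {$, num}.
FOLLOW(P): in S→int do P P (occurrence 1), P is followed by P with FIRST {ε, int, num, print}; in S→int do P P (occurrence 1), the suffix after P is nullable, so FOLLOW(P) ⊇ FOLLOW(S) = {$, num}; in S→int do P P (occurrence 2), the suffix after P is empty, so FOLLOW(P) ⊇ FOLLOW(S) = {$, num}; in P→N P, the suffix after P is empty (adds nothing new); in N→P S num, P is followed by S num with FIRST {int, num, print}. Thus FOLLOW(P) = {$, int, num, print}.
FOLLOW(N): in P→N P, N is followed by P with FIRST {ε, int, num, print}; in P→N P, the suffix after N is nullable, so FOLLOW(N) ⊇ FOLLOW(P) = {$, int, num, print}. Thus FOLLOW(N) = {$, int, num, print}.

{$, int, num, print}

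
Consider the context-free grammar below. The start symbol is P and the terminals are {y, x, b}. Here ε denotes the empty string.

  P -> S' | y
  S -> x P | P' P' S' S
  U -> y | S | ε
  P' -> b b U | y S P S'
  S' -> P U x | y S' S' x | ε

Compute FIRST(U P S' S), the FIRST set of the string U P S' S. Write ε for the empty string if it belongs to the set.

{b, x, y}

FIRST(P') = {b, y}
FIRST(S) = {b, x, y}  (via P' P' S' S)
FIRST(U) = {ε, b, x, y}  (via S)
FIRST(P) = {ε, b, x, y}  (via S')
FIRST(S') = {ε, b, x, y}  (via P U x)
FIRST(U P S' S): take FIRST of each symbol in turn, carrying on past any symbol whose FIRST contains ε; result {b, x, y}.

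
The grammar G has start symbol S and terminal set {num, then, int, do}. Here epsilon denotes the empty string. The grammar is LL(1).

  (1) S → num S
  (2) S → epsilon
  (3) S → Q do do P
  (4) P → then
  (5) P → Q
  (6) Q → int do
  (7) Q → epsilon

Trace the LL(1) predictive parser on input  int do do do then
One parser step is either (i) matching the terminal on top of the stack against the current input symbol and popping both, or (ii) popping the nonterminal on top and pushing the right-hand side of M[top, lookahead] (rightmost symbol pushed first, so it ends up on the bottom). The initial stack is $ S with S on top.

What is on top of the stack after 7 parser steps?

     Stack             Input                Action
  1  $ S               int do do do then $  expand S → Q do do P
  2  $ P do do Q       int do do do then $  expand Q → int do
  3  $ P do do do int  int do do do then $  match int
  4  $ P do do do      do do do then $      match do
  5  $ P do do         do do then $         match do
  6  $ P do            do then $            match do
  7  $ P               then $               expand P → then
Stack after step 7: $ then (top = then).

then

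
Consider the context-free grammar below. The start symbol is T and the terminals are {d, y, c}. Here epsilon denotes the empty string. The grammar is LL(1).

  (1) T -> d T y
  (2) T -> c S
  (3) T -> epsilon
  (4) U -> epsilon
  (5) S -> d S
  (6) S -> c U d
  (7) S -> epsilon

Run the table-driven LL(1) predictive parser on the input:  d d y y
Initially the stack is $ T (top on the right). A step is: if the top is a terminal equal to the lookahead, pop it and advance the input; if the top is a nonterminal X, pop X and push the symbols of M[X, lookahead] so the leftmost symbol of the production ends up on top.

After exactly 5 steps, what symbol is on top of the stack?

     Stack      Input      Action
  1  $ T        d d y y $  expand T -> d T y
  2  $ y T d    d d y y $  match d
  3  $ y T      d y y $    expand T -> d T y
  4  $ y y T d  d y y $    match d
  5  $ y y T    y y $      expand T -> epsilon
Stack after step 5: $ y y (top = y).

y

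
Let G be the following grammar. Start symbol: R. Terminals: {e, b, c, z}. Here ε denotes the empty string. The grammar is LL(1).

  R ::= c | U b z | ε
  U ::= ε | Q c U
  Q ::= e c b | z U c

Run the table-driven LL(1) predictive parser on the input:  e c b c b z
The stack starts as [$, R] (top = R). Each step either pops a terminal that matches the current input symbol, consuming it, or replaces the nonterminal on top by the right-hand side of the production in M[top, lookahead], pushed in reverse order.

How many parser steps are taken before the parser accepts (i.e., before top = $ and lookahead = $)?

step 1: stack=$ R  input=e c b c b z $  — expand R ::= U b z
step 2: stack=$ z b U  input=e c b c b z $  — expand U ::= Q c U
step 3: stack=$ z b U c Q  input=e c b c b z $  — expand Q ::= e c b
step 4: stack=$ z b U c b c e  input=e c b c b z $  — match e
step 5: stack=$ z b U c b c  input=c b c b z $  — match c
step 6: stack=$ z b U c b  input=b c b z $  — match b
step 7: stack=$ z b U c  input=c b z $  — match c
step 8: stack=$ z b U  input=b z $  — expand U ::= ε
step 9: stack=$ z b  input=b z $  — match b
step 10: stack=$ z  input=z $  — match z
Accept reached after 10 steps.

10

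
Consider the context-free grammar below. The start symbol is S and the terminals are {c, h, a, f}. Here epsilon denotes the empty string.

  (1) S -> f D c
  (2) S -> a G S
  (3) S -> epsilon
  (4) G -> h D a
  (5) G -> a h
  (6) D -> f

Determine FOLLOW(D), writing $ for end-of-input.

FIRST(S): from S->f D c we get {f}; from S->a G S we get {a}; from S->epsilon we get {epsilon}. So FIRST(S) = {epsilon, a, f}.
FIRST(G): from G->h D a we get {h}; from G->a h we get {a}. So FIRST(G) = {a, h}.
FIRST(D): from D->f we get {f}. So FIRST(D) = {f}.
FOLLOW(S) includes $ since S is the start symbol.
FOLLOW(S): in S->a G S, the suffix after S is empty (adds nothing new). Thus FOLLOW(S) = {$}.
FOLLOW(G): in S->a G S, G is followed by S with FIRST {epsilon, a, f}; in S->a G S, the suffix after G is nullable, so FOLLOW(G) ⊇ FOLLOW(S) = {$}. Thus FOLLOW(G) = {$, a, f}.
FOLLOW(D): in S->f D c, D is followed by c with FIRST {c}; in G->h D a, D is followed by a with FIRST {a}. Thus FOLLOW(D) = {a, c}.

{a, c}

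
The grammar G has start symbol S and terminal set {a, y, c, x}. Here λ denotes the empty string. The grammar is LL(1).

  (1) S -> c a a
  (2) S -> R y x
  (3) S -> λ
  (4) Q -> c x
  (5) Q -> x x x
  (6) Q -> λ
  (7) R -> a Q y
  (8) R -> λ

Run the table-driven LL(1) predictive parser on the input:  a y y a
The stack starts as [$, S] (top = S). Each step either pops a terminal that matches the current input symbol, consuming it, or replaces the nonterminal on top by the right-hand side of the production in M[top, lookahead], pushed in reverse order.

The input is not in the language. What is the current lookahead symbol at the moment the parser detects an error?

a

step 1: stack=$ S  input=a y y a $  — expand S -> R y x
step 2: stack=$ x y R  input=a y y a $  — expand R -> a Q y
step 3: stack=$ x y y Q a  input=a y y a $  — match a
step 4: stack=$ x y y Q  input=y y a $  — expand Q -> λ
step 5: stack=$ x y y  input=y y a $  — match y
step 6: stack=$ x y  input=y a $  — match y
step 7: stack=$ x  input=a $  — error: top is terminal x but lookahead is a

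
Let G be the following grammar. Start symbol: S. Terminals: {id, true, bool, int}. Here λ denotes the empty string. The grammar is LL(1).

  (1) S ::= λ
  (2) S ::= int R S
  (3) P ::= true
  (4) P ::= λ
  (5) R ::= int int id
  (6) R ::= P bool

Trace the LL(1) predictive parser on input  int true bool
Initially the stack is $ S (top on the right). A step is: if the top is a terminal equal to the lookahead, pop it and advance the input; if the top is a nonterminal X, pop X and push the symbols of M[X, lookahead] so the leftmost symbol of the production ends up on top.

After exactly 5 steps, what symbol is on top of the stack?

     Stack          Input            Action
  1  $ S            int true bool $  expand S ::= int R S
  2  $ S R int      int true bool $  match int
  3  $ S R          true bool $      expand R ::= P bool
  4  $ S bool P     true bool $      expand P ::= true
  5  $ S bool true  true bool $      match true
Stack after step 5: $ S bool (top = bool).

bool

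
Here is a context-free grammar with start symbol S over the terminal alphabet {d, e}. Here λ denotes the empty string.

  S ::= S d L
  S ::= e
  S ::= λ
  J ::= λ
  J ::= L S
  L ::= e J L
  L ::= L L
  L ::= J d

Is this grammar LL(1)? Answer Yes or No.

No

FIRST(S) = {λ, d, e}
FIRST(J) = {λ, d, e}
FIRST(L) = {d, e}
FOLLOW(S) = {$, d, e}
FOLLOW(J) = {d, e}
FOLLOW(L) = {$, d, e}
Cell M[J, d] receives both J ::= λ and J ::= L S — the grammar is not LL(1).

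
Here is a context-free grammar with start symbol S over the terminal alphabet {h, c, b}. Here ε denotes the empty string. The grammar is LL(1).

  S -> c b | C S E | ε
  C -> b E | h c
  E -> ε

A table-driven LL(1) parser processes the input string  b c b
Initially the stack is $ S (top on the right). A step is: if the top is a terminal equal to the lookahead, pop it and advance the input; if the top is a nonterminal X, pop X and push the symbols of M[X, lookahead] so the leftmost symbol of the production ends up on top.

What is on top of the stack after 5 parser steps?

     Stack      Input    Action
  1  $ S        b c b $  expand S -> C S E
  2  $ E S C    b c b $  expand C -> b E
  3  $ E S E b  b c b $  match b
  4  $ E S E    c b $    expand E -> ε
  5  $ E S      c b $    expand S -> c b
Stack after step 5: $ E b c (top = c).

c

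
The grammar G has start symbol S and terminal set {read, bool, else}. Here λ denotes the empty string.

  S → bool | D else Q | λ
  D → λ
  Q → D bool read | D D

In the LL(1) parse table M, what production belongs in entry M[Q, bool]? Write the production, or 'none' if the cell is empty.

Q → D bool read

FIRST(D) = {λ}
FIRST(S) = {λ, bool, else}  (via D else Q)
FIRST(Q) = {λ, bool}  (via D bool read, D D)
FOLLOW(S) includes $ since S is the start symbol.
FOLLOW(S): S appears on no right-hand side. Thus FOLLOW(S) = {$}.
FOLLOW(Q): in S→D else Q, the suffix after Q is empty, so FOLLOW(Q) ⊇ FOLLOW(S) = {$}. Thus FOLLOW(Q) = {$}.
For Q → D bool read: FIRST(D bool read) = {bool}, so it goes in M[Q, t] for t ∈ {bool}.
For Q → D D: FIRST(D D) = {λ}, so it goes in M[Q, t] for t ∈ {}; since λ ∈ FIRST, also for every t ∈ FOLLOW(Q) = {$}.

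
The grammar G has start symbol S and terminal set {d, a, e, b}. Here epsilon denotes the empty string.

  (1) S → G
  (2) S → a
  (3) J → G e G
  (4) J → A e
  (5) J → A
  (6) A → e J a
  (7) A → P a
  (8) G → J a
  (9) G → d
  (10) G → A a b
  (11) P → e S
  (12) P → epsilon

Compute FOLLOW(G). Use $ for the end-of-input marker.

FIRST(P): from P→e S we get {e}; from P→epsilon we get {epsilon}. So FIRST(P) = {epsilon, e}.
FIRST(A): from A→e J a we get {e}; from A→P a we get {a, e}. So FIRST(A) = {a, e}.
FIRST(S): from S→G we get {a, d, e}; from S→a we get {a}. So FIRST(S) = {a, d, e}.
FIRST(J): from J→G e G we get {a, d, e}; from J→A e we get {a, e}; from J→A we get {a, e}. So FIRST(J) = {a, d, e}.
FIRST(G): from G→J a we get {a, d, e}; from G→d we get {d}; from G→A a b we get {a, e}. So FIRST(G) = {a, d, e}.
FOLLOW(S) includes $ since S is the start symbol.
FOLLOW(J): in A→e J a, J is followed by a with FIRST {a}; in G→J a, J is followed by a with FIRST {a}. Thus FOLLOW(J) = {a}.
FOLLOW(A): in J→A e, A is followed by e with FIRST {e}; in J→A, the suffix after A is empty, so FOLLOW(A) ⊇ FOLLOW(J) = {a}; in G→A a b, A is followed by a b with FIRST {a}. Thus FOLLOW(A) = {a, e}.
FOLLOW(P): in A→P a, P is followed by a with FIRST {a}. Thus FOLLOW(P) = {a}.
FOLLOW(S): in P→e S, the suffix after S is empty, so FOLLOW(S) ⊇ FOLLOW(P) = {a}. Thus FOLLOW(S) = {$, a}.
FOLLOW(G): in S→G, the suffix after G is empty, so FOLLOW(G) ⊇ FOLLOW(S) = {$, a}; in J→G e G (occurrence 1), G is followed by e G with FIRST {e}; in J→G e G (occurrence 2), the suffix after G is empty, so FOLLOW(G) ⊇ FOLLOW(J) = {a}. Thus FOLLOW(G) = {$, a, e}.

{$, a, e}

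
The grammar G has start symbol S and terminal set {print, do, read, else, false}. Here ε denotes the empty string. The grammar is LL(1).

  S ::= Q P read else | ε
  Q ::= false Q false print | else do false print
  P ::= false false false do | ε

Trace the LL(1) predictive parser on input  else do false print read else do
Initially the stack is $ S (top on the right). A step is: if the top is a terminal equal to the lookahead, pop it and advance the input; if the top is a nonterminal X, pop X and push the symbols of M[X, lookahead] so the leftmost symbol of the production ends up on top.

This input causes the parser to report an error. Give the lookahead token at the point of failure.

      Stack                              Input                               Action
   1  $ S                                else do false print read else do $  expand S ::= Q P read else
   2  $ else read P Q                    else do false print read else do $  expand Q ::= else do false print
   3  $ else read P print false do else  else do false print read else do $  match else
   4  $ else read P print false do       do false print read else do $       match do
   5  $ else read P print false          false print read else do $          match false
   6  $ else read P print                print read else do $                match print
   7  $ else read P                      read else do $                      expand P ::= ε
   8  $ else read                        read else do $                      match read
   9  $ else                             else do $                           match else
  10  $                                  do $                                error: stack empty but input remains

do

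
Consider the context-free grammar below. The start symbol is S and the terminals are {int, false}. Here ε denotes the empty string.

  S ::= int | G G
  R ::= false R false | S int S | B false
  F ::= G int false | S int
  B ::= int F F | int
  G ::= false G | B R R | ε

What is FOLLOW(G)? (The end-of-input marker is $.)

{$, false, int}

FIRST(B): from B::=int F F we get {int}; from B::=int we get {int}. So FIRST(B) = {int}.
FIRST(G): from G::=false G we get {false}; from G::=B R R we get {int}; from G::=ε we get {ε}. So FIRST(G) = {ε, false, int}.
FIRST(S): from S::=int we get {int}; from S::=G G we get {ε, false, int}. So FIRST(S) = {ε, false, int}.
FIRST(R): from R::=false R false we get {false}; from R::=S int S we get {false, int}; from R::=B false we get {int}. So FIRST(R) = {false, int}.
FIRST(F): from F::=G int false we get {false, int}; from F::=S int we get {false, int}. So FIRST(F) = {false, int}.
FOLLOW(S) includes $ since S is the start symbol.
FOLLOW(B): in R::=B false, B is followed by false with FIRST {false}; in G::=B R R, B is followed by R R with FIRST {false, int}. Thus FOLLOW(B) = {false, int}.
FOLLOW(F): in B::=int F F (occurrence 1), F is followed by F with FIRST {false, int}; in B::=int F F (occurrence 2), the suffix after F is empty, so FOLLOW(F) ⊇ FOLLOW(B) = {false, int}. Thus FOLLOW(F) = {false, int}.
FOLLOW(S): in R::=S int S (occurrence 1), S is followed by int S with FIRST {int}; in R::=S int S (occurrence 2), the suffix after S is empty, so FOLLOW(S) ⊇ FOLLOW(R) = {$, false, int}; in F::=S int, S is followed by int with FIRST {int}. Thus FOLLOW(S) = {$, false, int}.
FOLLOW(G): in S::=G G (occurrence 1), G is followed by G with FIRST {ε, false, int}; in S::=G G (occurrence 1), the suffix after G is nullable, so FOLLOW(G) ⊇ FOLLOW(S) = {$, false, int}; in S::=G G (occurrence 2), the suffix after G is empty, so FOLLOW(G) ⊇ FOLLOW(S) = {$, false, int}; in F::=G int false, G is followed by int false with FIRST {int}; in G::=false G, the suffix after G is empty (adds nothing new). Thus FOLLOW(G) = {$, false, int}.
FOLLOW(R): in R::=false R false, R is followed by false with FIRST {false}; in G::=B R R (occurrence 1), R is followed by R with FIRST {false, int}; in G::=B R R (occurrence 2), the suffix after R is empty, so FOLLOW(R) ⊇ FOLLOW(G) = {$, false, int}. Thus FOLLOW(R) = {$, false, int}.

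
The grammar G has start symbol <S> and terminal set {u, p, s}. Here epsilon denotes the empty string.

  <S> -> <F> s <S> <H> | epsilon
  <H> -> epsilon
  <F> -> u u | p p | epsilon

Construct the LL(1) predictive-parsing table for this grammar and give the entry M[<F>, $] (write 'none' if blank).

none

FIRST(<H>): from <H>->epsilon we get {epsilon}. So FIRST(<H>) = {epsilon}.
FIRST(<F>): from <F>->u u we get {u}; from <F>->p p we get {p}; from <F>->epsilon we get {epsilon}. So FIRST(<F>) = {epsilon, p, u}.
FIRST(<S>): from <S>-><F> s <S> <H> we get {p, s, u}; from <S>->epsilon we get {epsilon}. So FIRST(<S>) = {epsilon, p, s, u}.
FOLLOW(<S>) includes $ since <S> is the start symbol.
FOLLOW(<F>): in <S>-><F> s <S> <H>, <F> is followed by s <S> <H> with FIRST {s}. Thus FOLLOW(<F>) = {s}.
For <F> -> u u: FIRST(u u) = {u}, so it goes in M[<F>, t] for t ∈ {u}.
For <F> -> p p: FIRST(p p) = {p}, so it goes in M[<F>, t] for t ∈ {p}.
For <F> -> epsilon: FIRST(epsilon) = {epsilon}, so it goes in M[<F>, t] for t ∈ {}; since epsilon ∈ FIRST, also for every t ∈ FOLLOW(<F>) = {s}.
None of these place a production in M[<F>, $].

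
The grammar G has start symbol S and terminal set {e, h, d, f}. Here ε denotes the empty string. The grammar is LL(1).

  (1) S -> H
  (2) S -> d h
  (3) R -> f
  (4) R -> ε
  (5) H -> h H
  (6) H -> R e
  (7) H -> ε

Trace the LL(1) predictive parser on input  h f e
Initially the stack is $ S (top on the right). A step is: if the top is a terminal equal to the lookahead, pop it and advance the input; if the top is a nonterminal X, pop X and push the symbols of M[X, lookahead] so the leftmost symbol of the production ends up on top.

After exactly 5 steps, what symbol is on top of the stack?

     Stack  Input    Action
  1  $ S    h f e $  expand S -> H
  2  $ H    h f e $  expand H -> h H
  3  $ H h  h f e $  match h
  4  $ H    f e $    expand H -> R e
  5  $ e R  f e $    expand R -> f
Stack after step 5: $ e f (top = f).

f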